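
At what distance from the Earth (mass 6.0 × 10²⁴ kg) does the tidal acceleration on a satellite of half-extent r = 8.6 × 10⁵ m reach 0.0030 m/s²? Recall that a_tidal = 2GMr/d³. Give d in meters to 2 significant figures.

6.1 × 10⁷ m

2GMr/d³ = a_tidal  ⇒  d = (2GMr / a_tidal)^(1/3)
d = (2 × 6.674×10⁻¹¹ × (6.0 × 10²⁴) × (8.6 × 10⁵) / (0.0030))^(1/3)
  = 6.1 × 10⁷ m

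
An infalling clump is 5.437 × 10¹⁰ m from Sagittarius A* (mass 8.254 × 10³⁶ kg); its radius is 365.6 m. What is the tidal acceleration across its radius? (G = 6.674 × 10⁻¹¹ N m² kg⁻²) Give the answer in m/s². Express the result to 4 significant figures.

2.506 × 10⁻³ m/s²

Δa = 2GMr/d³
   = 2 × (6.674 × 10⁻¹¹) × (8.254 × 10³⁶) × (365.6) / (5.437 × 10¹⁰)³
   = 2.506 × 10⁻³ m/s²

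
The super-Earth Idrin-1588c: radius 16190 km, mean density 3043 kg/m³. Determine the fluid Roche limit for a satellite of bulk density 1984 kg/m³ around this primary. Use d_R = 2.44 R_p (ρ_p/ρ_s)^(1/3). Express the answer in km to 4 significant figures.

45560 km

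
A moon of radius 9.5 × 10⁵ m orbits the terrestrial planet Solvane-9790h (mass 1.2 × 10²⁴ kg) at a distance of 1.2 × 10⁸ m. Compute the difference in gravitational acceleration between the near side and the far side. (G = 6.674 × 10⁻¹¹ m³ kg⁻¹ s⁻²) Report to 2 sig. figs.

1.8 × 10⁻⁴ m/s²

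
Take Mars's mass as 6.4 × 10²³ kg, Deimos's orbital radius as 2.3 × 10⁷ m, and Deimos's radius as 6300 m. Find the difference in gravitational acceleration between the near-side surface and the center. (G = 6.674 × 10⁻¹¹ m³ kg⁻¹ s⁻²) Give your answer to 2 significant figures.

4.4 × 10⁻⁵ m/s²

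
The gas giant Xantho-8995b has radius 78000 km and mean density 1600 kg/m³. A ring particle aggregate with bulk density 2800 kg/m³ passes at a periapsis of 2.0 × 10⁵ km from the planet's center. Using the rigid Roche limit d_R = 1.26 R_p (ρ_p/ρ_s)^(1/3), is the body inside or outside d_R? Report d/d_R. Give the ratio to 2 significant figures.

d_R = 1.26 × (78000 km) × (1600/2800)^(1/3) = 81560 km
d/d_R = (2.0 × 10⁵) / (81560) = 2.5
Since d/d_R > 1, the body is outside the Roche limit.

outside; d/d_R ≈ 2.5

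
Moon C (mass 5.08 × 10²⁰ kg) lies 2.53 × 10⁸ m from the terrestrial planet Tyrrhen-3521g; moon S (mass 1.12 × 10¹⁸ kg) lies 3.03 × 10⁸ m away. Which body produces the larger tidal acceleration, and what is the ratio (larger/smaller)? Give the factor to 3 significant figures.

Moon C, by a factor of ≈ 779

The tide-raising term goes as M/d³ (the gradient of a 1/d² field).
Moon C: (5.08 × 10²⁰) / (2.53 × 10⁸)³ = 3.137 × 10⁻⁵
Moon S: (1.12 × 10¹⁸) / (3.03 × 10⁸)³ = 4.026 × 10⁻⁸
Ratio (larger/smaller) = 779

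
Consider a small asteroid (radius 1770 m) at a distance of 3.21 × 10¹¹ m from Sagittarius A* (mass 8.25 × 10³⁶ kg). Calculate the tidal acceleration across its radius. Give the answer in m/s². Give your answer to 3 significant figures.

Differencing GM/(d−r)² and GM/d² to first order in r/d gives 2GMr/d³.
Δg = 2GMr/d³
   = 2 × (6.674 × 10⁻¹¹) × (8.25 × 10³⁶) × (1770) / (3.21 × 10¹¹)³
   = 5.89 × 10⁻⁵ m/s²

5.89 × 10⁻⁵ m/s²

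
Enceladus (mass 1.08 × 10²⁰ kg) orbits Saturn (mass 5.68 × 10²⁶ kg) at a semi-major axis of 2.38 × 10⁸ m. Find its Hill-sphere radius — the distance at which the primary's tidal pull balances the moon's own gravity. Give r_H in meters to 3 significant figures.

9.49 × 10⁵ m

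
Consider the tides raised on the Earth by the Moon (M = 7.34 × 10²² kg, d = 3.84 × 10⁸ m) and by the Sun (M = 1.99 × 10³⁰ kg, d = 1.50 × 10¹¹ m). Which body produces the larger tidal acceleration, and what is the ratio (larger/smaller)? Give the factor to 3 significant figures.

The Moon, by a factor of ≈ 2.20

The tide-raising term goes as M/d³ (the gradient of a 1/d² field).
The Moon: (7.34 × 10²²) / (3.84 × 10⁸)³ = 1.296 × 10⁻³
The Sun: (1.99 × 10³⁰) / (1.50 × 10¹¹)³ = 5.896 × 10⁻⁴
Ratio (larger/smaller) = 2.20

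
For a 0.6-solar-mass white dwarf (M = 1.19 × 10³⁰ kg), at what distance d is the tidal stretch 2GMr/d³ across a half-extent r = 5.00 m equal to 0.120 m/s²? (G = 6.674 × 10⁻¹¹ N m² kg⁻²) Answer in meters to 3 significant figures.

1.88 × 10⁷ m

2GMr/d³ = a_tidal  ⇒  d = (2GMr / a_tidal)^(1/3)
d = (2 × 6.674×10⁻¹¹ × (1.19 × 10³⁰) × (5.00) / (0.120))^(1/3)
  = 1.88 × 10⁷ m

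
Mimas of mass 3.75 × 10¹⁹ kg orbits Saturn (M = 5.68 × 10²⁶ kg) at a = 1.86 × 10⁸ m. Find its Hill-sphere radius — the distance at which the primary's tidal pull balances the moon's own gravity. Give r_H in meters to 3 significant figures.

5.21 × 10⁵ m

r_H ≈ a (m/3M)^(1/3)
    = (1.86 × 10⁸) × (3.75 × 10¹⁹ / (3 × 5.68 × 10²⁶))^(1/3)
    = 5.21 × 10⁵ m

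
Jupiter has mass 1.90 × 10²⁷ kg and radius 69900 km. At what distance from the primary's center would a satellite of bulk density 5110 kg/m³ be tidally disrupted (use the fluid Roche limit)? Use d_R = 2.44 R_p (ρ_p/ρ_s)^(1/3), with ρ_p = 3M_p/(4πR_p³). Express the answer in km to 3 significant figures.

1.09 × 10⁵ km

ρ_p = 3M_p/(4πR_p³) = 3 × (1.90 × 10²⁷) / (4π × (6.99 × 10⁷ m)³) = 1330 kg/m³
d_R = 2.44 × 69900 km × (1330/5110)^(1/3)
    = 1.09 × 10⁵ km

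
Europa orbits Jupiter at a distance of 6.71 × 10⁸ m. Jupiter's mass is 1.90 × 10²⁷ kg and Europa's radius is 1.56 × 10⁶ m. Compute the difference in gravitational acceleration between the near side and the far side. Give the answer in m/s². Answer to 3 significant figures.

2.62 × 10⁻³ m/s²

The field gradient is 2GM/d³; across the full diameter 2r the difference is 4GMr/d³.
a_tidal = 4GMr/d³
        = 4 × (6.674 × 10⁻¹¹) × (1.90 × 10²⁷) × (1.56 × 10⁶) / (6.71 × 10⁸)³
        = 2.62 × 10⁻³ m/s²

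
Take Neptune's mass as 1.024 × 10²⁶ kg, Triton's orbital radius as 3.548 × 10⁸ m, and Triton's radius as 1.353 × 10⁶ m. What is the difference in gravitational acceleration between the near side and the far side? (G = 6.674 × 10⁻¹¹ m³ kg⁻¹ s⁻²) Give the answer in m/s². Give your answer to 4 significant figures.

Δa = 4GMr/d³
   = 4 × (6.674 × 10⁻¹¹) × (1.024 × 10²⁶) × (1.353 × 10⁶) / (3.548 × 10⁸)³
   = 8.281 × 10⁻⁴ m/s²

8.281 × 10⁻⁴ m/s²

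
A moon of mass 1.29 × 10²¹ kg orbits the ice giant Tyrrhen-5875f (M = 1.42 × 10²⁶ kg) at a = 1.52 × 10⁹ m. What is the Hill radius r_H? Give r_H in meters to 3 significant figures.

r_H ≈ a (m/3M)^(1/3)
    = (1.52 × 10⁹) × (1.29 × 10²¹ / (3 × 1.42 × 10²⁶))^(1/3)
    = 2.20 × 10⁷ m

2.20 × 10⁷ m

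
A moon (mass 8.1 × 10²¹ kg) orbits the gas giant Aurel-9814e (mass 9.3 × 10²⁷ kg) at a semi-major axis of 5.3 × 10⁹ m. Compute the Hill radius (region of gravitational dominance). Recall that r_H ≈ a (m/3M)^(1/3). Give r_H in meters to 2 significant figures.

r_H ≈ a (m/3M)^(1/3)
    = (5.3 × 10⁹) × (8.1 × 10²¹ / (3 × 9.3 × 10²⁷))^(1/3)
    = 3.5 × 10⁷ m

3.5 × 10⁷ m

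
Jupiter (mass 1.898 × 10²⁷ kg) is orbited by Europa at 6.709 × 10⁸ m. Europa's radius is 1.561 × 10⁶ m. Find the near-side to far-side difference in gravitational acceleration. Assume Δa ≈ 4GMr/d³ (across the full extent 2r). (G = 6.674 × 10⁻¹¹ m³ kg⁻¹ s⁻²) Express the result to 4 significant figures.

Δa = 4GMr/d³
   = 4 × (6.674 × 10⁻¹¹) × (1.898 × 10²⁷) × (1.561 × 10⁶) / (6.709 × 10⁸)³
   = 2.619 × 10⁻³ m/s²

2.619 × 10⁻³ m/s²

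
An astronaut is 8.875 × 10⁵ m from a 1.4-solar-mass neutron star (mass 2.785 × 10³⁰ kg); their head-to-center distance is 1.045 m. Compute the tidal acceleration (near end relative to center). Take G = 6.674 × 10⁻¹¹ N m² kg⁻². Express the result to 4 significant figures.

Δg = 2GMr/d³
   = 2 × (6.674 × 10⁻¹¹) × (2.785 × 10³⁰) × (1.045) / (8.875 × 10⁵)³
   = 5.557 × 10² m/s²

5.557 × 10² m/s²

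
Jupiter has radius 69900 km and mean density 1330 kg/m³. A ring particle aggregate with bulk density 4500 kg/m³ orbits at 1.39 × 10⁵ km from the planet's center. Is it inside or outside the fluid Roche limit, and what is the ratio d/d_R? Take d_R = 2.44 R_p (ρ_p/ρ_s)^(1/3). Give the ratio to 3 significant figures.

d_R = 2.44 × (69900 km) × (1330/4500)^(1/3) = 1.136 × 10⁵ km
d/d_R = (1.39 × 10⁵) / (1.136 × 10⁵) = 1.22
Since d/d_R > 1, the body is outside the Roche limit.

outside; d/d_R ≈ 1.22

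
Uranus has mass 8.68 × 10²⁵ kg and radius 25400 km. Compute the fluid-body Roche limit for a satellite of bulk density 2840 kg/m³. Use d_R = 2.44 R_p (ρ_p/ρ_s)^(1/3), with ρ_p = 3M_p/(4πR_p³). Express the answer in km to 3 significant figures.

47300 km

ρ_p = 3M_p/(4πR_p³) = 3 × (8.68 × 10²⁵) / (4π × (2.54 × 10⁷ m)³) = 1260 kg/m³
d_R = 2.44 × 25400 km × (1260/2840)^(1/3)
    = 47300 km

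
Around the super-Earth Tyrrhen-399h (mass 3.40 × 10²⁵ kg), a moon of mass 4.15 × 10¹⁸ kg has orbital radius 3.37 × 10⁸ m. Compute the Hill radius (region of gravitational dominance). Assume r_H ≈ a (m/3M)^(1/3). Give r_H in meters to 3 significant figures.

1.16 × 10⁶ m

r_H ≈ a (m/3M)^(1/3)
    = (3.37 × 10⁸) × (4.15 × 10¹⁸ / (3 × 3.40 × 10²⁵))^(1/3)
    = 1.16 × 10⁶ m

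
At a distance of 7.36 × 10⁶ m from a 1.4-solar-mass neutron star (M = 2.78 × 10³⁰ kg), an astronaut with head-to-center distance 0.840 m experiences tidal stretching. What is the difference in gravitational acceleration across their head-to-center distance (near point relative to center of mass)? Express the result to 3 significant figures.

Δg = 2GMr/d³
   = 2 × (6.674 × 10⁻¹¹) × (2.78 × 10³⁰) × (0.840) / (7.36 × 10⁶)³
   = 7.82 × 10⁻¹ m/s²

7.82 × 10⁻¹ m/s²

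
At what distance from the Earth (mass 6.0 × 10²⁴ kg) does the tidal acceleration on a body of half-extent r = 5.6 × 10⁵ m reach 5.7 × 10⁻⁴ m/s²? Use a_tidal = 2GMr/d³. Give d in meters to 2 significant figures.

2GMr/d³ = a_tidal  ⇒  d = (2GMr / a_tidal)^(1/3)
d = (2 × 6.674×10⁻¹¹ × (6.0 × 10²⁴) × (5.6 × 10⁵) / (5.7 × 10⁻⁴))^(1/3)
  = 9.2 × 10⁷ m

9.2 × 10⁷ m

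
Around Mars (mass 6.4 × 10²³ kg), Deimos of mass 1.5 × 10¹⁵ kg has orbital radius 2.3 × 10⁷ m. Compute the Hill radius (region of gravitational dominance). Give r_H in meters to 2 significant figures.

r_H ≈ a (m/3M)^(1/3)
    = (2.3 × 10⁷) × (1.5 × 10¹⁵ / (3 × 6.4 × 10²³))^(1/3)
    = 2.1 × 10⁴ m

2.1 × 10⁴ m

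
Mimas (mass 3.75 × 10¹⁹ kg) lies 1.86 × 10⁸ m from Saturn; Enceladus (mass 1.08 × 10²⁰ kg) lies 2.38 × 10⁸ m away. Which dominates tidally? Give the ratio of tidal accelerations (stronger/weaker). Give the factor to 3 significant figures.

Tidal acceleration ∝ M/d³, so compare M/d³ for each.
Mimas: (3.75 × 10¹⁹) / (1.86 × 10⁸)³ = 5.828 × 10⁻⁶
Enceladus: (1.08 × 10²⁰) / (2.38 × 10⁸)³ = 8.011 × 10⁻⁶
Ratio (larger/smaller) = 1.37

Enceladus, by a factor of ≈ 1.37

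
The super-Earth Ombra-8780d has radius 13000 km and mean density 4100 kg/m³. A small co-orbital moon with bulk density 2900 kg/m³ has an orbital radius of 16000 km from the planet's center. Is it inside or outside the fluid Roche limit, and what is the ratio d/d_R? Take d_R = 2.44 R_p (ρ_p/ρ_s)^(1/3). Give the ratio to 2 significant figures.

inside; d/d_R ≈ 0.45

d_R = 2.44 × (13000 km) × (4100/2900)^(1/3) = 35600 km
d/d_R = (16000) / (35600) = 0.45
Since d/d_R < 1, the body is inside the Roche limit.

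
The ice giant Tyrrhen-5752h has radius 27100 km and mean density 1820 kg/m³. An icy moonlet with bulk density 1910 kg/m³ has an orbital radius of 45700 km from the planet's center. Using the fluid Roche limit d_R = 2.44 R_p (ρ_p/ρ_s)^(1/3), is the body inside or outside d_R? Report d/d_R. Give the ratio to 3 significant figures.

d_R = 2.44 × (27100 km) × (1820/1910)^(1/3) = 65070 km
d/d_R = (45700) / (65070) = 0.702
Since d/d_R < 1, the body is inside the Roche limit.

inside; d/d_R ≈ 0.702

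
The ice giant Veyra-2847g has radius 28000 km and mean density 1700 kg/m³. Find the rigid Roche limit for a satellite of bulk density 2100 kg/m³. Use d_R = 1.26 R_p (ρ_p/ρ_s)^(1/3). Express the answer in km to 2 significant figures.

d_R = 1.26 × 28000 km × (1700/2100)^(1/3)
    = 33000 km

33000 km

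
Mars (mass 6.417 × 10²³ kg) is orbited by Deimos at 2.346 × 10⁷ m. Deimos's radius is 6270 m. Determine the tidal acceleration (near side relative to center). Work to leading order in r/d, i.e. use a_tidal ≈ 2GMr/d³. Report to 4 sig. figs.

a_tidal = 2GMr/d³
        = 2 × (6.674 × 10⁻¹¹) × (6.417 × 10²³) × (6270) / (2.346 × 10⁷)³
        = 4.159 × 10⁻⁵ m/s²

4.159 × 10⁻⁵ m/s²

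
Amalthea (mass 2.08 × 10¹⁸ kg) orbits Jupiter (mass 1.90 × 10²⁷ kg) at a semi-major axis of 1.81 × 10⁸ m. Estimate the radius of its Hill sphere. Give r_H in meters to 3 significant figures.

1.29 × 10⁵ m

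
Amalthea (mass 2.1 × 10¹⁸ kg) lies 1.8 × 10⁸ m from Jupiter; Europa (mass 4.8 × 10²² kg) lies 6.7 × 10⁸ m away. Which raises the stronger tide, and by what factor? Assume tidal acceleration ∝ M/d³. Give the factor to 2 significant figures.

Europa, by a factor of ≈ 440

Tidal stretch scales as M/d³; compute that for each body.
Amalthea: (2.1 × 10¹⁸) / (1.8 × 10⁸)³ = 3.601 × 10⁻⁷
Europa: (4.8 × 10²²) / (6.7 × 10⁸)³ = 1.596 × 10⁻⁴
Ratio (larger/smaller) = 440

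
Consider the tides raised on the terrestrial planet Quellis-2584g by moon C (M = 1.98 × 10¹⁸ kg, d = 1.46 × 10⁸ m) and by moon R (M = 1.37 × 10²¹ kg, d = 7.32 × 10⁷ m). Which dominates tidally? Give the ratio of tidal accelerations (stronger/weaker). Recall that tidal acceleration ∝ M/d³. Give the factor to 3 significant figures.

Compare M/d³ for the two perturbers:
Moon C: (1.98 × 10¹⁸) / (1.46 × 10⁸)³ = 6.362 × 10⁻⁷
Moon R: (1.37 × 10²¹) / (7.32 × 10⁷)³ = 3.493 × 10⁻³
Ratio (larger/smaller) = 5490

Moon R, by a factor of ≈ 5490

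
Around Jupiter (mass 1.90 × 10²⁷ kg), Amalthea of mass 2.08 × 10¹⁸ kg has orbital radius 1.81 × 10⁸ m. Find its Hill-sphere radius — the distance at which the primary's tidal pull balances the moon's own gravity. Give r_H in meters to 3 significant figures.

1.29 × 10⁵ m

r_H ≈ a (m/3M)^(1/3)
    = (1.81 × 10⁸) × (2.08 × 10¹⁸ / (3 × 1.90 × 10²⁷))^(1/3)
    = 1.29 × 10⁵ m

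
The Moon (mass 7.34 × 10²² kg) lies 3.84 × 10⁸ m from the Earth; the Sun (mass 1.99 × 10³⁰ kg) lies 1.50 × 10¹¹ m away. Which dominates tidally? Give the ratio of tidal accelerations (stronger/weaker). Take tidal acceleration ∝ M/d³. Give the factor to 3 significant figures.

The tide-raising term goes as M/d³ (the gradient of a 1/d² field).
The Moon: (7.34 × 10²²) / (3.84 × 10⁸)³ = 1.296 × 10⁻³
The Sun: (1.99 × 10³⁰) / (1.50 × 10¹¹)³ = 5.896 × 10⁻⁴
Ratio (larger/smaller) = 2.20

The Moon, by a factor of ≈ 2.20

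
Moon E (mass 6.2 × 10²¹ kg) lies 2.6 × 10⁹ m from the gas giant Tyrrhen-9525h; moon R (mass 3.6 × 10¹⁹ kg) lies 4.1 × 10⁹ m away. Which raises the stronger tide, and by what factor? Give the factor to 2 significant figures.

Moon E, by a factor of ≈ 680

The tide-raising term goes as M/d³ (the gradient of a 1/d² field).
Moon E: (6.2 × 10²¹) / (2.6 × 10⁹)³ = 3.528 × 10⁻⁷
Moon R: (3.6 × 10¹⁹) / (4.1 × 10⁹)³ = 5.223 × 10⁻¹⁰
Ratio (larger/smaller) = 680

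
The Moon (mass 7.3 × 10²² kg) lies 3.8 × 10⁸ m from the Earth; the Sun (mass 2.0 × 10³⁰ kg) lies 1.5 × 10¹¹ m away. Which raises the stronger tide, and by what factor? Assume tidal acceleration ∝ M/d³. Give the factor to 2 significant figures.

The Moon, by a factor of ≈ 2.2

Tidal stretch scales as M/d³; compute that for each body.
The Moon: (7.3 × 10²²) / (3.8 × 10⁸)³ = 1.330 × 10⁻³
The Sun: (2.0 × 10³⁰) / (1.5 × 10¹¹)³ = 5.926 × 10⁻⁴
Ratio (larger/smaller) = 2.2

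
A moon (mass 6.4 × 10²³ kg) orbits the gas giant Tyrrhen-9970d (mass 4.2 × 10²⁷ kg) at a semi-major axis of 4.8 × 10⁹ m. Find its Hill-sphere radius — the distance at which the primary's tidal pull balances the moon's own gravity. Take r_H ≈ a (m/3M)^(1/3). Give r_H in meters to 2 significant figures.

r_H ≈ a (m/3M)^(1/3)
    = (4.8 × 10⁹) × (6.4 × 10²³ / (3 × 4.2 × 10²⁷))^(1/3)
    = 1.8 × 10⁸ m

1.8 × 10⁸ m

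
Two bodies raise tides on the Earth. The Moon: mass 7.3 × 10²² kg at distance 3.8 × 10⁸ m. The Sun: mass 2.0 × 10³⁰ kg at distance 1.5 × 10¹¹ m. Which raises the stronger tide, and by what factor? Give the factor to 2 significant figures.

The Moon, by a factor of ≈ 2.2

The tide-raising term goes as M/d³ (the gradient of a 1/d² field).
The Moon: (7.3 × 10²²) / (3.8 × 10⁸)³ = 1.330 × 10⁻³
The Sun: (2.0 × 10³⁰) / (1.5 × 10¹¹)³ = 5.926 × 10⁻⁴
Ratio (larger/smaller) = 2.2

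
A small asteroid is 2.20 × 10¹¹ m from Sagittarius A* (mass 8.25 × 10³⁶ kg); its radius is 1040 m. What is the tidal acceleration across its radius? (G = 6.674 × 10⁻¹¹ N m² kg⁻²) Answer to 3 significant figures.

Δa = 2GMr/d³
   = 2 × (6.674 × 10⁻¹¹) × (8.25 × 10³⁶) × (1040) / (2.20 × 10¹¹)³
   = 1.08 × 10⁻⁴ m/s²

1.08 × 10⁻⁴ m/s²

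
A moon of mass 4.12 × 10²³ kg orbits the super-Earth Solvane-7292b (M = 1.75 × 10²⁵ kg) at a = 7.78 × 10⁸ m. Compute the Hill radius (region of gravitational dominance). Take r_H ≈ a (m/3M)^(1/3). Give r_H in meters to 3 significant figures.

1.55 × 10⁸ m

r_H ≈ a (m/3M)^(1/3)
    = (7.78 × 10⁸) × (4.12 × 10²³ / (3 × 1.75 × 10²⁵))^(1/3)
    = 1.55 × 10⁸ m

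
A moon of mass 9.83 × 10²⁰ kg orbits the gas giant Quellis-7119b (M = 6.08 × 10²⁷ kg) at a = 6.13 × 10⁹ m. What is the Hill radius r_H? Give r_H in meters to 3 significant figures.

2.32 × 10⁷ m

r_H ≈ a (m/3M)^(1/3)
    = (6.13 × 10⁹) × (9.83 × 10²⁰ / (3 × 6.08 × 10²⁷))^(1/3)
    = 2.32 × 10⁷ m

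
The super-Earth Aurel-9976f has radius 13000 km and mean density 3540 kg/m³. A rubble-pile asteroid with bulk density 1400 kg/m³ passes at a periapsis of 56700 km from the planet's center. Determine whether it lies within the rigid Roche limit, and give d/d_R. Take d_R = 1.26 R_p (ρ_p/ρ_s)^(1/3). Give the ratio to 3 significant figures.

d_R = 1.26 × (13000 km) × (3540/1400)^(1/3) = 22320 km
d/d_R = (56700) / (22320) = 2.54
Since d/d_R > 1, the body is outside the Roche limit.

outside; d/d_R ≈ 2.54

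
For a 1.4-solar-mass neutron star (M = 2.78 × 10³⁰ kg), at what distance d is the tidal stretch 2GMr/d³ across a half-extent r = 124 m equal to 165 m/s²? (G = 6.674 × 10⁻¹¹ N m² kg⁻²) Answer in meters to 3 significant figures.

6.53 × 10⁶ m

2GMr/d³ = a_tidal  ⇒  d = (2GMr / a_tidal)^(1/3)
d = (2 × 6.674×10⁻¹¹ × (2.78 × 10³⁰) × (124) / (165))^(1/3)
  = 6.53 × 10⁶ m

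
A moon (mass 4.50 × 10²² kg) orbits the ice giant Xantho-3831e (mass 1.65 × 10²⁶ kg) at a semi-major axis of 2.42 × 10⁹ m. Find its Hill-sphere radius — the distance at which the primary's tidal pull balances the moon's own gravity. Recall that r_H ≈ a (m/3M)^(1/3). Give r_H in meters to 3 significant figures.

1.09 × 10⁸ m

r_H ≈ a (m/3M)^(1/3)
    = (2.42 × 10⁹) × (4.50 × 10²² / (3 × 1.65 × 10²⁶))^(1/3)
    = 1.09 × 10⁸ m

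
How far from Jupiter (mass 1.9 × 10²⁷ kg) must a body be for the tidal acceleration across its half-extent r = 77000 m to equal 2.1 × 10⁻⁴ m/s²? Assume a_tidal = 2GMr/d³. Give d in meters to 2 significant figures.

2GMr/d³ = a_tidal  ⇒  d = (2GMr / a_tidal)^(1/3)
d = (2 × 6.674×10⁻¹¹ × (1.9 × 10²⁷) × (77000) / (2.1 × 10⁻⁴))^(1/3)
  = 4.5 × 10⁸ m

4.5 × 10⁸ m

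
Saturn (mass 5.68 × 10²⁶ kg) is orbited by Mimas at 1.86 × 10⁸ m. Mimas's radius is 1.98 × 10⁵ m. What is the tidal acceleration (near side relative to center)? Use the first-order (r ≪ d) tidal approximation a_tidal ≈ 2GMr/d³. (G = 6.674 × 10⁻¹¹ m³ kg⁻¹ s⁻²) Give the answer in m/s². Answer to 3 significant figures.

2.33 × 10⁻³ m/s²

Since r ≪ d, expand the inverse-square field across one radius to get the leading 2GMr/d³ term.
Δg = 2GMr/d³
   = 2 × (6.674 × 10⁻¹¹) × (5.68 × 10²⁶) × (1.98 × 10⁵) / (1.86 × 10⁸)³
   = 2.33 × 10⁻³ m/s²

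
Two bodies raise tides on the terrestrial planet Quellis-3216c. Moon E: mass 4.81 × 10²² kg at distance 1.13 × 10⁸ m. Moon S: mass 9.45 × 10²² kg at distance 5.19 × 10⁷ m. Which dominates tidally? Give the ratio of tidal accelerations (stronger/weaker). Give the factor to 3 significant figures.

Moon S, by a factor of ≈ 20.3

Compare M/d³ for the two perturbers:
Moon E: (4.81 × 10²²) / (1.13 × 10⁸)³ = 3.334 × 10⁻²
Moon S: (9.45 × 10²²) / (5.19 × 10⁷)³ = 6.760 × 10⁻¹
Ratio (larger/smaller) = 20.3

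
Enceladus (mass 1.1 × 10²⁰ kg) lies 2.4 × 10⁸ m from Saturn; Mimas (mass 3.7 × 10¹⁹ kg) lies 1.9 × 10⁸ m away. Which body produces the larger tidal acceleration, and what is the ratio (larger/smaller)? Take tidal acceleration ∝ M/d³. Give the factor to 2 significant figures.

Enceladus, by a factor of ≈ 1.5

Tidal stretch scales as M/d³; compute that for each body.
Enceladus: (1.1 × 10²⁰) / (2.4 × 10⁸)³ = 7.957 × 10⁻⁶
Mimas: (3.7 × 10¹⁹) / (1.9 × 10⁸)³ = 5.394 × 10⁻⁶
Ratio (larger/smaller) = 1.5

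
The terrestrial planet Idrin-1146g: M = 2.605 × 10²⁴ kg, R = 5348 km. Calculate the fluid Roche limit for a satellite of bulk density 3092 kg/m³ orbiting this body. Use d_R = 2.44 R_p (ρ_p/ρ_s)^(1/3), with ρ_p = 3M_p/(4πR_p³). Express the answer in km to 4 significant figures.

ρ_p = 3M_p/(4πR_p³) = 3 × (2.605 × 10²⁴) / (4π × (5.348 × 10⁶ m)³) = 4066 kg/m³
d_R = 2.44 × 5348 km × (4066/3092)^(1/3)
    = 14300 km

14300 km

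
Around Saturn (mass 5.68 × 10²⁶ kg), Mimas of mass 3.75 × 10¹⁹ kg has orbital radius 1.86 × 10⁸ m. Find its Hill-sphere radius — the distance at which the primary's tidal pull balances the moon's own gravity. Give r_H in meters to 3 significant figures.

5.21 × 10⁵ m

r_H ≈ a (m/3M)^(1/3)
    = (1.86 × 10⁸) × (3.75 × 10¹⁹ / (3 × 5.68 × 10²⁶))^(1/3)
    = 5.21 × 10⁵ m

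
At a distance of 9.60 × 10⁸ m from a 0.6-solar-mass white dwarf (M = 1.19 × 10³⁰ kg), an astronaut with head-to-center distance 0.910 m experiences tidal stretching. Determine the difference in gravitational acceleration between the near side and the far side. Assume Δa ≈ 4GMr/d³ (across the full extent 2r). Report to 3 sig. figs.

3.27 × 10⁻⁷ m/s²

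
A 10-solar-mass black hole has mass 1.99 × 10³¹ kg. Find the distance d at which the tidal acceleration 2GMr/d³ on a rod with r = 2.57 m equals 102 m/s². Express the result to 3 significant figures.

2GMr/d³ = a_tidal  ⇒  d = (2GMr / a_tidal)^(1/3)
d = (2 × 6.674×10⁻¹¹ × (1.99 × 10³¹) × (2.57) / (102))^(1/3)
  = 4.06 × 10⁶ m

4.06 × 10⁶ m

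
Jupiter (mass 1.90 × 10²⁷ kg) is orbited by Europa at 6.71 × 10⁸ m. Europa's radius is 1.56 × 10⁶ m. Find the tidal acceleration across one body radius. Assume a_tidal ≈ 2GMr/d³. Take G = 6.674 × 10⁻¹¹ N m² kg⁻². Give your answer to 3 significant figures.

a_tidal = 2GMr/d³
        = 2 × (6.674 × 10⁻¹¹) × (1.90 × 10²⁷) × (1.56 × 10⁶) / (6.71 × 10⁸)³
        = 1.31 × 10⁻³ m/s²

1.31 × 10⁻³ m/s²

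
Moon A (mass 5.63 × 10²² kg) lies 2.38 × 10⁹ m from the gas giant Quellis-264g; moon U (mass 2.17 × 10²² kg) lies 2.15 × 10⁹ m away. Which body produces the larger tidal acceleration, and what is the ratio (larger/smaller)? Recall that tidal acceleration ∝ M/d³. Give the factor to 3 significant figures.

Moon A, by a factor of ≈ 1.91

Tidal stretch scales as M/d³; compute that for each body.
Moon A: (5.63 × 10²²) / (2.38 × 10⁹)³ = 4.176 × 10⁻⁶
Moon U: (2.17 × 10²²) / (2.15 × 10⁹)³ = 2.183 × 10⁻⁶
Ratio (larger/smaller) = 1.91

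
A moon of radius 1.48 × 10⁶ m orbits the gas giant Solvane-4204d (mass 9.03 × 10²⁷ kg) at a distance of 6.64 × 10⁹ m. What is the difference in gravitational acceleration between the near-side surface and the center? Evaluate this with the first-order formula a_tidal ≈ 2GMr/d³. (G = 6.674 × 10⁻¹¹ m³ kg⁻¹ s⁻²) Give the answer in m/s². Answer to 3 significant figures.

a_tidal = 2GMr/d³
        = 2 × (6.674 × 10⁻¹¹) × (9.03 × 10²⁷) × (1.48 × 10⁶) / (6.64 × 10⁹)³
        = 6.09 × 10⁻⁶ m/s²

6.09 × 10⁻⁶ m/s²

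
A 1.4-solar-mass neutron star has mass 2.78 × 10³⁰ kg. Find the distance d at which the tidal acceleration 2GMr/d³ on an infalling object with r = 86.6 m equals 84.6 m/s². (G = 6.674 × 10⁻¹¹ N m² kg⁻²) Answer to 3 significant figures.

7.24 × 10⁶ m

2GMr/d³ = a_tidal  ⇒  d = (2GMr / a_tidal)^(1/3)
d = (2 × 6.674×10⁻¹¹ × (2.78 × 10³⁰) × (86.6) / (84.6))^(1/3)
  = 7.24 × 10⁶ m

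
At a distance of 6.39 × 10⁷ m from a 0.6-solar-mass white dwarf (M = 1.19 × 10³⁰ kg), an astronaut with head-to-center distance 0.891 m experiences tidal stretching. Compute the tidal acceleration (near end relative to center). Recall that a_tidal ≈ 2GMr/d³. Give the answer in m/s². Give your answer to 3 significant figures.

The tidal stretch is the gradient of GM/d² times the body's extent r, hence the 1/d³ dependence.
Δa = 2GMr/d³
   = 2 × (6.674 × 10⁻¹¹) × (1.19 × 10³⁰) × (0.891) / (6.39 × 10⁷)³
   = 5.42 × 10⁻⁴ m/s²

5.42 × 10⁻⁴ m/s²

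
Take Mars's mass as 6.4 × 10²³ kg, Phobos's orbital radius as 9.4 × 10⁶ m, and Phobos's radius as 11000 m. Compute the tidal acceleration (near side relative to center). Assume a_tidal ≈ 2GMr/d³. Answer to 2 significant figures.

1.1 × 10⁻³ m/s²

Δg = 2GMr/d³
   = 2 × (6.674 × 10⁻¹¹) × (6.4 × 10²³) × (11000) / (9.4 × 10⁶)³
   = 1.1 × 10⁻³ m/s²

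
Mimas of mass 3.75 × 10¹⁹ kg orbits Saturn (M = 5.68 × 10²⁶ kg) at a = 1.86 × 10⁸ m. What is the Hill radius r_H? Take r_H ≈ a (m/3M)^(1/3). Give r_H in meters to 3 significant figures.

r_H ≈ a (m/3M)^(1/3)
    = (1.86 × 10⁸) × (3.75 × 10¹⁹ / (3 × 5.68 × 10²⁶))^(1/3)
    = 5.21 × 10⁵ m

5.21 × 10⁵ m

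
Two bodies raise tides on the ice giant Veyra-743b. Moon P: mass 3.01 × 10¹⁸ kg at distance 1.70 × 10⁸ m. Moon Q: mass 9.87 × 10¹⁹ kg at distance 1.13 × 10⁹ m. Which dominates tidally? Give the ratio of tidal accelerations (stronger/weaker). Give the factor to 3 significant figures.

Moon P, by a factor of ≈ 8.96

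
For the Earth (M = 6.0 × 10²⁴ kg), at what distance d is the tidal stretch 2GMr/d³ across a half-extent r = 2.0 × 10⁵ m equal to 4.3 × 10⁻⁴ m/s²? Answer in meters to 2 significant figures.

7.2 × 10⁷ m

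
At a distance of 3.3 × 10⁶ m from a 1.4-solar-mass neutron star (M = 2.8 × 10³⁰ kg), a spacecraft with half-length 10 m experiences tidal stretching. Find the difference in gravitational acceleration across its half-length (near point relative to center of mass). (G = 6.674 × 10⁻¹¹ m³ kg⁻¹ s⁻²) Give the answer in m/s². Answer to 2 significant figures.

1.0 × 10² m/s²

Since r ≪ d, expand the inverse-square field across one radius to get the leading 2GMr/d³ term.
a_tidal = 2GMr/d³
        = 2 × (6.674 × 10⁻¹¹) × (2.8 × 10³⁰) × (10) / (3.3 × 10⁶)³
        = 1.0 × 10² m/s²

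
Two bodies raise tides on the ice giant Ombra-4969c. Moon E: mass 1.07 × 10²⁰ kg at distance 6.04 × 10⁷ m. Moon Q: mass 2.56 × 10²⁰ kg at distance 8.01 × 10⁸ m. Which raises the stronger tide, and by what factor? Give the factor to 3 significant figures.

The tide-raising term goes as M/d³ (the gradient of a 1/d² field).
Moon E: (1.07 × 10²⁰) / (6.04 × 10⁷)³ = 4.856 × 10⁻⁴
Moon Q: (2.56 × 10²⁰) / (8.01 × 10⁸)³ = 4.981 × 10⁻⁷
Ratio (larger/smaller) = 975

Moon E, by a factor of ≈ 975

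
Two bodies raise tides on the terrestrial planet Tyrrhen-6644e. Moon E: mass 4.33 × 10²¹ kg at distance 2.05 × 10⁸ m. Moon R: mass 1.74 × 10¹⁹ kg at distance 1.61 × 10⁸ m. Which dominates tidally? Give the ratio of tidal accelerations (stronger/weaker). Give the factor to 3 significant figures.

Tidal stretch scales as M/d³; compute that for each body.
Moon E: (4.33 × 10²¹) / (2.05 × 10⁸)³ = 5.026 × 10⁻⁴
Moon R: (1.74 × 10¹⁹) / (1.61 × 10⁸)³ = 4.169 × 10⁻⁶
Ratio (larger/smaller) = 121

Moon E, by a factor of ≈ 121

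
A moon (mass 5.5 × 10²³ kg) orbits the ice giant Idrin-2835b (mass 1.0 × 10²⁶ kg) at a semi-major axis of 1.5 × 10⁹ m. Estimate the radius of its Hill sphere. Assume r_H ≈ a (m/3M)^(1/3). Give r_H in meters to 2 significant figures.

1.8 × 10⁸ m

r_H ≈ a (m/3M)^(1/3)
    = (1.5 × 10⁹) × (5.5 × 10²³ / (3 × 1.0 × 10²⁶))^(1/3)
    = 1.8 × 10⁸ m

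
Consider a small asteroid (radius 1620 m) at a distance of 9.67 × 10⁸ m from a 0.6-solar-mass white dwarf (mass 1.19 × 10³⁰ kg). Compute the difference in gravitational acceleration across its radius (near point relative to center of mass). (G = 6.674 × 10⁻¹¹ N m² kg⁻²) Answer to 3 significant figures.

2.85 × 10⁻⁴ m/s²

Since r ≪ d, expand the inverse-square field across one radius to get the leading 2GMr/d³ term.
a_tidal = 2GMr/d³
        = 2 × (6.674 × 10⁻¹¹) × (1.19 × 10³⁰) × (1620) / (9.67 × 10⁸)³
        = 2.85 × 10⁻⁴ m/s²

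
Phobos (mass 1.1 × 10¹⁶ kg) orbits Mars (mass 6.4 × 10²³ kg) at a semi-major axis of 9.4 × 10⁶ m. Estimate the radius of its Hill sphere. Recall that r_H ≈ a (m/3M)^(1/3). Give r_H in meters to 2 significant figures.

1.7 × 10⁴ m

r_H ≈ a (m/3M)^(1/3)
    = (9.4 × 10⁶) × (1.1 × 10¹⁶ / (3 × 6.4 × 10²³))^(1/3)
    = 1.7 × 10⁴ m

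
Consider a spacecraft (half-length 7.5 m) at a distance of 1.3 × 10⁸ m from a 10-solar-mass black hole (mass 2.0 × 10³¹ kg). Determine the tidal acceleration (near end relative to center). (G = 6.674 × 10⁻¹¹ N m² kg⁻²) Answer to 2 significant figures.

Differencing GM/(d−r)² and GM/d² to first order in r/d gives 2GMr/d³.
a_tidal = 2GMr/d³
        = 2 × (6.674 × 10⁻¹¹) × (2.0 × 10³¹) × (7.5) / (1.3 × 10⁸)³
        = 9.1 × 10⁻³ m/s²

9.1 × 10⁻³ m/s²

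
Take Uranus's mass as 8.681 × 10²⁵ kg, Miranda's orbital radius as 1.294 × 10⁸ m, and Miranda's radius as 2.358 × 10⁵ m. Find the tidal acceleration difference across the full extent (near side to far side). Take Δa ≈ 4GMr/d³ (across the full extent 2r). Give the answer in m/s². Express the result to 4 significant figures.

2.522 × 10⁻³ m/s²

Δg = 4GMr/d³
   = 4 × (6.674 × 10⁻¹¹) × (8.681 × 10²⁵) × (2.358 × 10⁵) / (1.294 × 10⁸)³
   = 2.522 × 10⁻³ m/s²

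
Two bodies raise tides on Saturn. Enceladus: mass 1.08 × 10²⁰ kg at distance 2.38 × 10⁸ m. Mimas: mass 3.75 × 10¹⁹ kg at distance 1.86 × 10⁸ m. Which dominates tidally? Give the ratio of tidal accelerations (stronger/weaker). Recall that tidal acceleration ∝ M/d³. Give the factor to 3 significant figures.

Enceladus, by a factor of ≈ 1.37

Tidal stretch scales as M/d³; compute that for each body.
Enceladus: (1.08 × 10²⁰) / (2.38 × 10⁸)³ = 8.011 × 10⁻⁶
Mimas: (3.75 × 10¹⁹) / (1.86 × 10⁸)³ = 5.828 × 10⁻⁶
Ratio (larger/smaller) = 1.37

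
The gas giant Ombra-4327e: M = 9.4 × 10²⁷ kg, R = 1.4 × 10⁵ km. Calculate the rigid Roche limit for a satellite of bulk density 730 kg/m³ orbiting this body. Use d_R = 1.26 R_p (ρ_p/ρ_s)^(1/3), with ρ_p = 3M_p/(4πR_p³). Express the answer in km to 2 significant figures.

1.8 × 10⁵ km

ρ_p = 3M_p/(4πR_p³) = 3 × (9.4 × 10²⁷) / (4π × (1.4 × 10⁸ m)³) = 820 kg/m³
d_R = 1.26 × 1.4 × 10⁵ km × (820/730)^(1/3)
    = 1.8 × 10⁵ km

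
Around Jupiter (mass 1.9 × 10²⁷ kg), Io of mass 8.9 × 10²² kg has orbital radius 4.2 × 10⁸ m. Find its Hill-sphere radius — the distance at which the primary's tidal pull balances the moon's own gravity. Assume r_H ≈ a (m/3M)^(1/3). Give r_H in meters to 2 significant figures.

1.0 × 10⁷ m

r_H ≈ a (m/3M)^(1/3)
    = (4.2 × 10⁸) × (8.9 × 10²² / (3 × 1.9 × 10²⁷))^(1/3)
    = 1.0 × 10⁷ m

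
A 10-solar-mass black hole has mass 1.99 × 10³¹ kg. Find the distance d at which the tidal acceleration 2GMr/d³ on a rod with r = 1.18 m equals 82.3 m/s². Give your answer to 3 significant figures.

2GMr/d³ = a_tidal  ⇒  d = (2GMr / a_tidal)^(1/3)
d = (2 × 6.674×10⁻¹¹ × (1.99 × 10³¹) × (1.18) / (82.3))^(1/3)
  = 3.36 × 10⁶ m

3.36 × 10⁶ m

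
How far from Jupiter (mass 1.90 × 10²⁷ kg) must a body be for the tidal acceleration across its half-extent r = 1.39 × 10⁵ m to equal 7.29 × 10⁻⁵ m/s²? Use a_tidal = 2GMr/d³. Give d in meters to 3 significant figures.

7.85 × 10⁸ m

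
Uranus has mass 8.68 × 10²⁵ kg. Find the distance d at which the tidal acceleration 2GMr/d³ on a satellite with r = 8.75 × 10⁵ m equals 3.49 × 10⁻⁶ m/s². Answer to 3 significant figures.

2GMr/d³ = a_tidal  ⇒  d = (2GMr / a_tidal)^(1/3)
d = (2 × 6.674×10⁻¹¹ × (8.68 × 10²⁵) × (8.75 × 10⁵) / (3.49 × 10⁻⁶))^(1/3)
  = 1.43 × 10⁹ m

1.43 × 10⁹ m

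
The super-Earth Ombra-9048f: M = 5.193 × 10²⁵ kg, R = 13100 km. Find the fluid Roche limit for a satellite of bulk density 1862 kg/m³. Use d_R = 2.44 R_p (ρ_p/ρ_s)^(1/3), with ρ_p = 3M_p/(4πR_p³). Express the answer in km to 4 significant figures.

45900 km

ρ_p = 3M_p/(4πR_p³) = 3 × (5.193 × 10²⁵) / (4π × (1.310 × 10⁷ m)³) = 5515 kg/m³
d_R = 2.44 × 13100 km × (5515/1862)^(1/3)
    = 45900 km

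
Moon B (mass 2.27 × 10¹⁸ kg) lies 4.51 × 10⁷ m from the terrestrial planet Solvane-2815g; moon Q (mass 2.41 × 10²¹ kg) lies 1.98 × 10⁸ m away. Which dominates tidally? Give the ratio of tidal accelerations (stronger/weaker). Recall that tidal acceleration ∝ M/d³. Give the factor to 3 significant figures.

Tidal stretch scales as M/d³; compute that for each body.
Moon B: (2.27 × 10¹⁸) / (4.51 × 10⁷)³ = 2.475 × 10⁻⁵
Moon Q: (2.41 × 10²¹) / (1.98 × 10⁸)³ = 3.105 × 10⁻⁴
Ratio (larger/smaller) = 12.5

Moon Q, by a factor of ≈ 12.5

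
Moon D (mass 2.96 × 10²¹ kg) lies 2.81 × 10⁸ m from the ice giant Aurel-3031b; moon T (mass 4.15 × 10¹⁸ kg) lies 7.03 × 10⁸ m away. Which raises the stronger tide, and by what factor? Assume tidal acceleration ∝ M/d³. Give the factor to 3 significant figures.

The tide-raising term goes as M/d³ (the gradient of a 1/d² field).
Moon D: (2.96 × 10²¹) / (2.81 × 10⁸)³ = 1.334 × 10⁻⁴
Moon T: (4.15 × 10¹⁸) / (7.03 × 10⁸)³ = 1.194 × 10⁻⁸
Ratio (larger/smaller) = 11200

Moon D, by a factor of ≈ 11200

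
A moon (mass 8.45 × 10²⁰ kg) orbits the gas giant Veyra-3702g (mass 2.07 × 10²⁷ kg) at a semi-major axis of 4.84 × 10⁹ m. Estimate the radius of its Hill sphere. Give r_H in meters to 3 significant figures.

2.49 × 10⁷ m

r_H ≈ a (m/3M)^(1/3)
    = (4.84 × 10⁹) × (8.45 × 10²⁰ / (3 × 2.07 × 10²⁷))^(1/3)
    = 2.49 × 10⁷ m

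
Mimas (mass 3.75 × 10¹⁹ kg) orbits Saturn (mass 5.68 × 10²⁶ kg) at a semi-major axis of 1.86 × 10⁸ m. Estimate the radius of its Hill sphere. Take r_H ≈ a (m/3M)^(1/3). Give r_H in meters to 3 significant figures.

5.21 × 10⁵ m

r_H ≈ a (m/3M)^(1/3)
    = (1.86 × 10⁸) × (3.75 × 10¹⁹ / (3 × 5.68 × 10²⁶))^(1/3)
    = 5.21 × 10⁵ m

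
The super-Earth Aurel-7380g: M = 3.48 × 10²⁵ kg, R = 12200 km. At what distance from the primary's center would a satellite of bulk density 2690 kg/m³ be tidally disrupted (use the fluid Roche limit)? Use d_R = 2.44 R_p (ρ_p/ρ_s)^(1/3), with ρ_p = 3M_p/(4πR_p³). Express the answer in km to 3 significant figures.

35500 km

ρ_p = 3M_p/(4πR_p³) = 3 × (3.48 × 10²⁵) / (4π × (1.22 × 10⁷ m)³) = 4580 kg/m³
d_R = 2.44 × 12200 km × (4580/2690)^(1/3)
    = 35500 km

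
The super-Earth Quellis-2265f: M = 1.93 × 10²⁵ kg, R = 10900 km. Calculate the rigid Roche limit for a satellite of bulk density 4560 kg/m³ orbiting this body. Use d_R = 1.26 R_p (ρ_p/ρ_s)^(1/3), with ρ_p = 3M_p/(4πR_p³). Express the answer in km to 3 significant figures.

12600 km

ρ_p = 3M_p/(4πR_p³) = 3 × (1.93 × 10²⁵) / (4π × (1.09 × 10⁷ m)³) = 3560 kg/m³
d_R = 1.26 × 10900 km × (3560/4560)^(1/3)
    = 12600 km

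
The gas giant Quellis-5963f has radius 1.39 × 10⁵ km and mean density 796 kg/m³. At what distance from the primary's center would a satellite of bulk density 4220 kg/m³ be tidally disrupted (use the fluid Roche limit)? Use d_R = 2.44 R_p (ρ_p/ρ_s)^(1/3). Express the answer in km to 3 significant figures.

d_R = 2.44 × 1.39 × 10⁵ km × (796/4220)^(1/3)
    = 1.95 × 10⁵ km

1.95 × 10⁵ km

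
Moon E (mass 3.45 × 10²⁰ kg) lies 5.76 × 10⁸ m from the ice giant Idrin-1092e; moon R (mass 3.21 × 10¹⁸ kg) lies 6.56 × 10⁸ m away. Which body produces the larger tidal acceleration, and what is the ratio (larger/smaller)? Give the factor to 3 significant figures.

Moon E, by a factor of ≈ 159

Tidal stretch scales as M/d³; compute that for each body.
Moon E: (3.45 × 10²⁰) / (5.76 × 10⁸)³ = 1.805 × 10⁻⁶
Moon R: (3.21 × 10¹⁸) / (6.56 × 10⁸)³ = 1.137 × 10⁻⁸
Ratio (larger/smaller) = 159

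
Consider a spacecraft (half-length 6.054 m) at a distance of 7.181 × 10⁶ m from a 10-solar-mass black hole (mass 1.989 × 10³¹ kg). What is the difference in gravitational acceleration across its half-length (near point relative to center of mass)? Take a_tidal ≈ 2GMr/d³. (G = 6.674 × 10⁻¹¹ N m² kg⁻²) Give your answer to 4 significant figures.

a_tidal = 2GMr/d³
        = 2 × (6.674 × 10⁻¹¹) × (1.989 × 10³¹) × (6.054) / (7.181 × 10⁶)³
        = 4.340 × 10¹ m/s²

4.340 × 10¹ m/s²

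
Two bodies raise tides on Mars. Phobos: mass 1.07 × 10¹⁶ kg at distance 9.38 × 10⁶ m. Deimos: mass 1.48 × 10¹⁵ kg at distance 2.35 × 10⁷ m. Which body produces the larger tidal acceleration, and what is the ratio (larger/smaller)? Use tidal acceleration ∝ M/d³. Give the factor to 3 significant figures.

Phobos, by a factor of ≈ 114

Compare M/d³ for the two perturbers:
Phobos: (1.07 × 10¹⁶) / (9.38 × 10⁶)³ = 1.297 × 10⁻⁵
Deimos: (1.48 × 10¹⁵) / (2.35 × 10⁷)³ = 1.140 × 10⁻⁷
Ratio (larger/smaller) = 114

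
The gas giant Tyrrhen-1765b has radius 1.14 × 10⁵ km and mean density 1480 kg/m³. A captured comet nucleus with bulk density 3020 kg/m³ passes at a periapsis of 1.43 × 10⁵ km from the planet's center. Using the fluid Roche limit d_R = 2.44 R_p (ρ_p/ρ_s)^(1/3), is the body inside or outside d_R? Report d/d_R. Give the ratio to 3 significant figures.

d_R = 2.44 × (1.14 × 10⁵ km) × (1480/3020)^(1/3) = 2.193 × 10⁵ km
d/d_R = (1.43 × 10⁵) / (2.193 × 10⁵) = 0.652
Since d/d_R < 1, the body is inside the Roche limit.

inside; d/d_R ≈ 0.652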